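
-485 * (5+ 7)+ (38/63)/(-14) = -2566639/441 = -5820.04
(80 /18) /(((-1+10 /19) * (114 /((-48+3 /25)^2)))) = -70756 /375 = -188.68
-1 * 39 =-39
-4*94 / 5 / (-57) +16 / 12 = 252 / 95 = 2.65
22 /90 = 11 /45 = 0.24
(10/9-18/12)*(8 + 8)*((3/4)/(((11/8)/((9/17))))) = -336/187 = -1.80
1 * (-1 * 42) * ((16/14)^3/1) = -3072/49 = -62.69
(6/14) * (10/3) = 10/7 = 1.43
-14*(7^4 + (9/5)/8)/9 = -672343/180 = -3735.24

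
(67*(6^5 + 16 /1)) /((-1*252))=-130516 /63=-2071.68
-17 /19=-0.89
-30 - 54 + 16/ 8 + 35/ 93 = -7591/ 93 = -81.62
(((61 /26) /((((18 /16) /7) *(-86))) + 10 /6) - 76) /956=-374825 /4809636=-0.08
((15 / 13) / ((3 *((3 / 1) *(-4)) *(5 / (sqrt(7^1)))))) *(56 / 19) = -14 *sqrt(7) / 741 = -0.05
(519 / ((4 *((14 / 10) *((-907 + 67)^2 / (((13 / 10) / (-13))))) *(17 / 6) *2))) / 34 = -173 / 2537651200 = -0.00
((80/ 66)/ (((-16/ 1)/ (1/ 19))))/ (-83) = 5/ 104082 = 0.00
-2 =-2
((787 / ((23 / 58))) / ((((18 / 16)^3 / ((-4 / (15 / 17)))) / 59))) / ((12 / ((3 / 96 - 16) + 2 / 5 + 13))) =100356200096 / 1257525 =79804.54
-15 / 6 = -5 / 2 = -2.50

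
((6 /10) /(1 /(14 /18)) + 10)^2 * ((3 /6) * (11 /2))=271139 /900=301.27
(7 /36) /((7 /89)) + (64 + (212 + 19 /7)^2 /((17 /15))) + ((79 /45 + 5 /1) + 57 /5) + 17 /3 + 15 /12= 3056525237 /74970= 40769.98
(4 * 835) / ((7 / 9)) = 30060 / 7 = 4294.29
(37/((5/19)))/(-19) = -37/5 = -7.40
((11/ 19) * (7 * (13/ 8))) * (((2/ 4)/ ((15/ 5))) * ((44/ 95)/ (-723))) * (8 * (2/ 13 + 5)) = -113498/ 3915045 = -0.03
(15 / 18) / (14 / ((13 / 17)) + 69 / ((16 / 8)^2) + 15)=130 / 7887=0.02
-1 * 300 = -300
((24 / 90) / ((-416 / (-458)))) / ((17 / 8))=458 / 3315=0.14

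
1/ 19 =0.05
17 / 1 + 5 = 22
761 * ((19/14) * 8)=8262.29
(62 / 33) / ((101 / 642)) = 13268 / 1111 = 11.94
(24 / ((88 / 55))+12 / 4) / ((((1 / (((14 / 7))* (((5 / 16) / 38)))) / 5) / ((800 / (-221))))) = -22500 / 4199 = -5.36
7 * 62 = 434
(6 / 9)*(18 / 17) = 12 / 17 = 0.71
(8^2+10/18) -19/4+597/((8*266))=1150769/19152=60.09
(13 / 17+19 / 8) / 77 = 61 / 1496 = 0.04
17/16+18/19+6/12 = 763/304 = 2.51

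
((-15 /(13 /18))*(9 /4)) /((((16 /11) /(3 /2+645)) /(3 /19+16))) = -5305250115 /15808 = -335605.40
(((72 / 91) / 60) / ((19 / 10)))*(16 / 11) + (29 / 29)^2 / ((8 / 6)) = 57825 / 76076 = 0.76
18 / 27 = 2 / 3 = 0.67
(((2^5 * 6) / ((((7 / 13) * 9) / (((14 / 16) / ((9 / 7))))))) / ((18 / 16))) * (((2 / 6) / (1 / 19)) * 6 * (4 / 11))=885248 / 2673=331.18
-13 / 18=-0.72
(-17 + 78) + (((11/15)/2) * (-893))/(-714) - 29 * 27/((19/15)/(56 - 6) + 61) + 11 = 58457476447/980371980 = 59.63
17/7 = 2.43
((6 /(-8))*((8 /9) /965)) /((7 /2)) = -0.00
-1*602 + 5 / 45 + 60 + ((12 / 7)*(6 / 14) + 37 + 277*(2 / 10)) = -989503 / 2205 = -448.75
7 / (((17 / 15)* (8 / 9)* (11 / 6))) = 2835 / 748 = 3.79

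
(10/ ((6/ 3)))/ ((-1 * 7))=-5/ 7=-0.71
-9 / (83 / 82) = -738 / 83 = -8.89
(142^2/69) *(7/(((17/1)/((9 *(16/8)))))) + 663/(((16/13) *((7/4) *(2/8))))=9298245/2737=3397.24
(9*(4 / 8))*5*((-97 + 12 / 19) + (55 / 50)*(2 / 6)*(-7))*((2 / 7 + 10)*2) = -6090444 / 133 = -45792.81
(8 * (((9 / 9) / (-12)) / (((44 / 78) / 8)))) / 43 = -104 / 473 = -0.22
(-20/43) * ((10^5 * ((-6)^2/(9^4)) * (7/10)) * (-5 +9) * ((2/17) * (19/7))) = -121600000/532899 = -228.19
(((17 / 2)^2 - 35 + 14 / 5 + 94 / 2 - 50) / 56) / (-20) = -741 / 22400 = -0.03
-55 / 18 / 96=-0.03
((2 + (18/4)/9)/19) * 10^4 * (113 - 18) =125000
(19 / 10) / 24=19 / 240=0.08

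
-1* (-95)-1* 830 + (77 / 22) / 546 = -114659 / 156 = -734.99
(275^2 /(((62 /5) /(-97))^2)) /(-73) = -17788890625 /280612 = -63393.19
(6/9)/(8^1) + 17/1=205/12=17.08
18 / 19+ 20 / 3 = 434 / 57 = 7.61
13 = 13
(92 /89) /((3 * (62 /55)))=2530 /8277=0.31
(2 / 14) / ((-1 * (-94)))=1 / 658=0.00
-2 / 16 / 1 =-1 / 8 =-0.12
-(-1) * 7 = 7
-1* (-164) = 164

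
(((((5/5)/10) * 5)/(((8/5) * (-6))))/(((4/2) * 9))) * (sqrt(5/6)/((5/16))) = -sqrt(30)/648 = -0.01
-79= -79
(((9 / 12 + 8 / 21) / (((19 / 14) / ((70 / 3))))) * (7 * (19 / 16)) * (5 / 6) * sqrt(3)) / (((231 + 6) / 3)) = 116375 * sqrt(3) / 68256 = 2.95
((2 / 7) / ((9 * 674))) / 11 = 1 / 233541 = 0.00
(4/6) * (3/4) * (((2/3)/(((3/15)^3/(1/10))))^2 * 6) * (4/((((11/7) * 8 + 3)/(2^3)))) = 140000/327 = 428.13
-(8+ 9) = -17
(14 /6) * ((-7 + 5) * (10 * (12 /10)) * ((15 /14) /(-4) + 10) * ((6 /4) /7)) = -1635 /14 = -116.79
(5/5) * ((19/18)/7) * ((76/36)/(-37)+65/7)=204364/146853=1.39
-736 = -736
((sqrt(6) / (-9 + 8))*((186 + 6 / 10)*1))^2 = 5222934 / 25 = 208917.36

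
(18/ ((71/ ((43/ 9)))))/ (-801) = -86/ 56871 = -0.00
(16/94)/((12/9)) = 6/47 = 0.13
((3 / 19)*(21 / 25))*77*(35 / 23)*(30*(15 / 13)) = 3056130 / 5681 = 537.96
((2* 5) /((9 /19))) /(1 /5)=950 /9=105.56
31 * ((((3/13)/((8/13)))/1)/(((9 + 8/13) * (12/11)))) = 4433/4000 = 1.11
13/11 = 1.18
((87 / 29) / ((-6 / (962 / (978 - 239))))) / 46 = -481 / 33994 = -0.01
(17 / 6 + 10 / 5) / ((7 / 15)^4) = 489375 / 4802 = 101.91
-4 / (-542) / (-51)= -2 / 13821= -0.00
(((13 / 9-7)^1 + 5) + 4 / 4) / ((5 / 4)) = 16 / 45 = 0.36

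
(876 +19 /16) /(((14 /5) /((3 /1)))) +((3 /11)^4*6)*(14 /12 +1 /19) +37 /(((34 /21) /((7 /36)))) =428713633471 /453988128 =944.33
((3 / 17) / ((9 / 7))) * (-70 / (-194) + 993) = 39676 / 291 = 136.34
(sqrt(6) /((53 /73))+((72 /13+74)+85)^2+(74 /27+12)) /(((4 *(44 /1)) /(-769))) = -95049114401 /803088 - 56137 *sqrt(6) /9328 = -118369.29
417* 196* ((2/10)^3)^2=81732/15625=5.23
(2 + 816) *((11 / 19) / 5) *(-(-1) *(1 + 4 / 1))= 8998 / 19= 473.58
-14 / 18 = -7 / 9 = -0.78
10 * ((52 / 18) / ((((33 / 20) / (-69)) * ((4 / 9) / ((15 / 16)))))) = -112125 / 44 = -2548.30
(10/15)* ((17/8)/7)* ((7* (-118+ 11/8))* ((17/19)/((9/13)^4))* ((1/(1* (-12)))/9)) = 2567034119/430821504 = 5.96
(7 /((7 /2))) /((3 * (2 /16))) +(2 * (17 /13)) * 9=28.87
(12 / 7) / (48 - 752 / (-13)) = 39 / 2408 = 0.02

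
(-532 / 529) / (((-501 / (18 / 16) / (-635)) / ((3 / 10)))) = -152019 / 353372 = -0.43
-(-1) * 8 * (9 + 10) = 152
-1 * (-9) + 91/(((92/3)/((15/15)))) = 1101/92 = 11.97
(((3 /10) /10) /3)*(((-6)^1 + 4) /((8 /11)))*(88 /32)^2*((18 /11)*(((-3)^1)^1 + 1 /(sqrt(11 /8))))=3267 /3200 - 99*sqrt(22) /1600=0.73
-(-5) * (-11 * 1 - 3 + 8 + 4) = -10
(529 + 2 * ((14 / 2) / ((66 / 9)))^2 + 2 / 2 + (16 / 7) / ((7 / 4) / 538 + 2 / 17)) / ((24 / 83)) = 342488287447 / 179821488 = 1904.60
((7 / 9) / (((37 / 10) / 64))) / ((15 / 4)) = 3584 / 999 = 3.59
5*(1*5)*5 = 125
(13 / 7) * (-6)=-78 / 7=-11.14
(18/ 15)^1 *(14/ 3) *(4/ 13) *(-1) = -112/ 65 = -1.72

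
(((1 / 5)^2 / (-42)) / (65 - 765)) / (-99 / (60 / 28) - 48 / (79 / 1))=-79 / 2717883000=-0.00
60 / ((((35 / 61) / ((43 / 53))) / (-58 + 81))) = 723948 / 371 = 1951.34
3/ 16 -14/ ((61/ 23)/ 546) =-2812809/ 976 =-2881.98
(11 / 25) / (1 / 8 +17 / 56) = 77 / 75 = 1.03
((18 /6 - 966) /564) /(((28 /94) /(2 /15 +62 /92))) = -4.63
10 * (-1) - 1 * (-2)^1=-8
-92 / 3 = -30.67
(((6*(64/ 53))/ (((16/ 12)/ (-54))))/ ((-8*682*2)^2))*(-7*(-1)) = -0.00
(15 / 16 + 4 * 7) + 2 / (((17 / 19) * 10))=39659 / 1360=29.16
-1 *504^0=-1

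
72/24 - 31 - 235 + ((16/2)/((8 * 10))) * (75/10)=-1049/4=-262.25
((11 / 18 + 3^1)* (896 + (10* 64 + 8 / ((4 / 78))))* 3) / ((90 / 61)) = 37271 / 3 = 12423.67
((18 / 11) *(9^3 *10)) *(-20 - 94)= -14959080 / 11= -1359916.36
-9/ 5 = -1.80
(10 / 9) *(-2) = -20 / 9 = -2.22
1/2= 0.50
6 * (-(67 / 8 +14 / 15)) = -55.85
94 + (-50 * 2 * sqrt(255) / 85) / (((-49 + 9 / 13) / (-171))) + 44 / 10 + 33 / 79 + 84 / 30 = 40139 / 395 -11115 * sqrt(255) / 2669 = 35.12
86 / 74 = 43 / 37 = 1.16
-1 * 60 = -60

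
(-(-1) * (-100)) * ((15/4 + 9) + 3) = -1575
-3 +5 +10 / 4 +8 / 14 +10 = 211 / 14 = 15.07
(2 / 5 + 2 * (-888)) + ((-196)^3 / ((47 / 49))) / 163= -1912750678 / 38305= -49934.75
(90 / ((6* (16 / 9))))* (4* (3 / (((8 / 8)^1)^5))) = 405 / 4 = 101.25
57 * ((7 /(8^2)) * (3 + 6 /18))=665 /32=20.78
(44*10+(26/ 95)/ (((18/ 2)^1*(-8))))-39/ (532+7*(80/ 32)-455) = 10523629/ 23940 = 439.58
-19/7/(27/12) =-76/63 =-1.21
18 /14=9 /7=1.29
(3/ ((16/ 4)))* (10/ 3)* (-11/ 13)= -55/ 26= -2.12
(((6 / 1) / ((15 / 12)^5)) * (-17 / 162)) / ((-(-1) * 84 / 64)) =-278528 / 1771875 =-0.16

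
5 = 5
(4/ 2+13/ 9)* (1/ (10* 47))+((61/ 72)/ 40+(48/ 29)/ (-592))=3734627/ 145241280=0.03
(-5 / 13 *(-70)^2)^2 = 600250000 / 169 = 3551775.15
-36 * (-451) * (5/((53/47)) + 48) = 45119844/53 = 851317.81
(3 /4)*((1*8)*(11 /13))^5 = 3957989376 /371293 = 10660.02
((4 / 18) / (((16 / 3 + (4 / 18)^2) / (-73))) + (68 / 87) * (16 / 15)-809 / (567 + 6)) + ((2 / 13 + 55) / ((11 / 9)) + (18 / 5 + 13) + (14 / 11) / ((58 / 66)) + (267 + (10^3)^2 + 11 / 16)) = 1000327.27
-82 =-82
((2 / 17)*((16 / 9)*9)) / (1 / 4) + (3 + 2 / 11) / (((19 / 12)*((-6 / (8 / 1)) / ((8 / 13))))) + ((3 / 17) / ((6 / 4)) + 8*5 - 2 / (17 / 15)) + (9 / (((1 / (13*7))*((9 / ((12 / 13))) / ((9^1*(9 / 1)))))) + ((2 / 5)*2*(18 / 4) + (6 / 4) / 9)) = 9494611037 / 1385670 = 6852.00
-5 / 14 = -0.36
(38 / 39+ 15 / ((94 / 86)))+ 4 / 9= 83267 / 5499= 15.14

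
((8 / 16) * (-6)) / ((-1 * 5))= 3 / 5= 0.60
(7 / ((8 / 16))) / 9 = 14 / 9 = 1.56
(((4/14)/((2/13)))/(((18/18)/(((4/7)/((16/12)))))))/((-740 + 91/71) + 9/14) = -1846/1711843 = -0.00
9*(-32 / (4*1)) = -72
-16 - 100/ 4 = -41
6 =6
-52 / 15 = -3.47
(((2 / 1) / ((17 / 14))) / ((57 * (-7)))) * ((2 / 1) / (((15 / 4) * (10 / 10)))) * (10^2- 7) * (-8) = 7936 / 4845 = 1.64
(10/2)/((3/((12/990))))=2/99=0.02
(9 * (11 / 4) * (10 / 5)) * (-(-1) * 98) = 4851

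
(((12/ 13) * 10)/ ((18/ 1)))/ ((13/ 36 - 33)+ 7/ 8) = -480/ 29731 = -0.02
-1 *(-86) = 86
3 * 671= 2013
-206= -206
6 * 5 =30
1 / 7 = 0.14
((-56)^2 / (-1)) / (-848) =196 / 53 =3.70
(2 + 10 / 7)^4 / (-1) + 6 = -317370 / 2401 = -132.18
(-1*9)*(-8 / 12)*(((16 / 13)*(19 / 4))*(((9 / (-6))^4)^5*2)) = 233279.55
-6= -6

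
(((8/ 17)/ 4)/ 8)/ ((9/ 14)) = 0.02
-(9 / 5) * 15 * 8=-216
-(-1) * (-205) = -205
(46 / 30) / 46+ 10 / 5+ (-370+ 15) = -10589 / 30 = -352.97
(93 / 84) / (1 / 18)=279 / 14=19.93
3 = 3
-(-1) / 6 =1 / 6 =0.17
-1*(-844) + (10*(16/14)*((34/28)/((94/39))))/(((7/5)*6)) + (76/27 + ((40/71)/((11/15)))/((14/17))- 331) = 175898041877/339943527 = 517.43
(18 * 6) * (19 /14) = 1026 /7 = 146.57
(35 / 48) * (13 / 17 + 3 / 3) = 175 / 136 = 1.29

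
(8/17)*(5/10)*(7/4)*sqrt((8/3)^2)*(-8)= -448/51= -8.78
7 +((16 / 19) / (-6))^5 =4211811631 / 601692057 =7.00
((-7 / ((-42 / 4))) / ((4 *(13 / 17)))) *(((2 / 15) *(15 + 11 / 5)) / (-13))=-1462 / 38025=-0.04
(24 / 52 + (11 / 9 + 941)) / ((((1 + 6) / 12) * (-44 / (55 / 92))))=-275735 / 12558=-21.96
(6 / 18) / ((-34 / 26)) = -13 / 51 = -0.25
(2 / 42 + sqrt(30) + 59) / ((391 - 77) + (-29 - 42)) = sqrt(30) / 243 + 1240 / 5103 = 0.27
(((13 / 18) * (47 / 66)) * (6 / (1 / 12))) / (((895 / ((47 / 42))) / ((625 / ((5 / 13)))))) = 9333025 / 124047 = 75.24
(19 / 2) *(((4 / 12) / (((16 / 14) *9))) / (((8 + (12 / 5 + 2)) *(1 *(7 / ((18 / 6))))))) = 95 / 8928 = 0.01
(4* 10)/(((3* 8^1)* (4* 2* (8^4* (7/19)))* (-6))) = -95/4128768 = -0.00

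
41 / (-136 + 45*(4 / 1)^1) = 41 / 44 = 0.93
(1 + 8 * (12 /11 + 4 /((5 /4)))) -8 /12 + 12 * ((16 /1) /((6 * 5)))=1355 /33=41.06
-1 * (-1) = 1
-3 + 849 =846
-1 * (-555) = 555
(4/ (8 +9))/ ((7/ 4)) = 16/ 119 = 0.13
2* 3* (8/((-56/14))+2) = 0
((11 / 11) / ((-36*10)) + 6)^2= 4661281 / 129600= 35.97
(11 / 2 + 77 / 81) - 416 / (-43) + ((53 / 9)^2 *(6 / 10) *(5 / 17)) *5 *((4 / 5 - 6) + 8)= 12055667 / 118422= 101.80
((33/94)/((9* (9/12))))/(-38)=-0.00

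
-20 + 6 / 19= -374 / 19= -19.68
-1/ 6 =-0.17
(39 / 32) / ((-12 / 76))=-247 / 32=-7.72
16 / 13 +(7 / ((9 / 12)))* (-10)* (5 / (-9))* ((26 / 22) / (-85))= 33464 / 65637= 0.51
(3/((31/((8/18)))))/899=4/83607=0.00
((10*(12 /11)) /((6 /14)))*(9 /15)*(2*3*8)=8064 /11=733.09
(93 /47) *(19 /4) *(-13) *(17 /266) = -20553 /2632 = -7.81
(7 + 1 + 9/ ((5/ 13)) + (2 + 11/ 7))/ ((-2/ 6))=-104.91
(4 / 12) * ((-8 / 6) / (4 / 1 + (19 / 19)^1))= -4 / 45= -0.09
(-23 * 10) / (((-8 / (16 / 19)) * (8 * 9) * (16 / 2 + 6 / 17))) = 0.04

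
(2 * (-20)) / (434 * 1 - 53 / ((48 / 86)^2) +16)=-23040 / 161203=-0.14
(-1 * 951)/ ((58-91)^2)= -317/ 363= -0.87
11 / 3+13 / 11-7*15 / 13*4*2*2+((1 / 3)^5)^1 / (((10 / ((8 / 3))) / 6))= -124.38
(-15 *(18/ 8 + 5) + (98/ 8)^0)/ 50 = -431/ 200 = -2.16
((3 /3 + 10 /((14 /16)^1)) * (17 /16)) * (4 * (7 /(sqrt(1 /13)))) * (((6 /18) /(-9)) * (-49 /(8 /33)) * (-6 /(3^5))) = -265727 * sqrt(13) /3888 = -246.42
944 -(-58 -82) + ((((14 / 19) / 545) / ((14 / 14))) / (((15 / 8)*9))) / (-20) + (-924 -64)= 671003972 / 6989625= 96.00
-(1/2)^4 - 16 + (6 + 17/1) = 111/16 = 6.94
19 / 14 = 1.36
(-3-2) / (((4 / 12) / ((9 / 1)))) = -135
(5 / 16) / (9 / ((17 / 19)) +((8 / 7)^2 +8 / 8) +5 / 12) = 2499 / 102212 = 0.02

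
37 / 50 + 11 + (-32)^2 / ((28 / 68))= 874509 / 350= 2498.60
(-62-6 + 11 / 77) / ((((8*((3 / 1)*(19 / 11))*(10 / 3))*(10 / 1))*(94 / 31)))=-341 / 21056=-0.02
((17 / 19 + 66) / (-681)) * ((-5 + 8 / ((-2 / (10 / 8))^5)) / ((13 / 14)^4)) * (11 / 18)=792381633505 / 1702889989632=0.47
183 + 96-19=260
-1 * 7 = -7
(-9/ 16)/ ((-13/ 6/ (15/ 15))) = 27/ 104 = 0.26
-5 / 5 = -1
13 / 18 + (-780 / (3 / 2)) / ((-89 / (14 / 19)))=5.03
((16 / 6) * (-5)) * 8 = -320 / 3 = -106.67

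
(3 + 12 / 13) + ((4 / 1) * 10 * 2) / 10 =155 / 13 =11.92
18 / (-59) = -18 / 59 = -0.31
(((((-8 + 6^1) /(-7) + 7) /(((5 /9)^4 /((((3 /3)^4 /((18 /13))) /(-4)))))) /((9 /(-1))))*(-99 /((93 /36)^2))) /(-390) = 1226907 /21021875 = 0.06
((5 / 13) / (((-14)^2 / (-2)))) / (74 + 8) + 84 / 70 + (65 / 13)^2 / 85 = 13267011 / 8879780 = 1.49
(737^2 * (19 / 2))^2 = 106506755084521 / 4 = 26626688771130.25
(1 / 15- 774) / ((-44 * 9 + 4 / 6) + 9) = 611 / 305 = 2.00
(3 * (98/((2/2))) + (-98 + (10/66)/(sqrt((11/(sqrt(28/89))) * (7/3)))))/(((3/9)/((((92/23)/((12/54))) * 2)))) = 180 * 623^(3/4) * sqrt(66)/75383 + 21168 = 21170.42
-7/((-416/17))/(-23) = -119/9568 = -0.01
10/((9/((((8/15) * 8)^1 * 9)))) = 128/3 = 42.67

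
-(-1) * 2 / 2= 1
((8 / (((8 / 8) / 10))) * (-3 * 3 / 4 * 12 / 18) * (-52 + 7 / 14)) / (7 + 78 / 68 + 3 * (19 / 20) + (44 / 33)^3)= 56732400 / 122713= 462.32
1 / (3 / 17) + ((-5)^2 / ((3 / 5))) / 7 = 244 / 21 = 11.62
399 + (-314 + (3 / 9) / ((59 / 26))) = 15071 / 177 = 85.15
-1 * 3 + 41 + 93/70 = 2753/70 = 39.33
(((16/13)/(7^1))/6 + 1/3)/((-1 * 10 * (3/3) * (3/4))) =-22/455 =-0.05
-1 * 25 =-25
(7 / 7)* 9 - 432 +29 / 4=-1663 / 4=-415.75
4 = 4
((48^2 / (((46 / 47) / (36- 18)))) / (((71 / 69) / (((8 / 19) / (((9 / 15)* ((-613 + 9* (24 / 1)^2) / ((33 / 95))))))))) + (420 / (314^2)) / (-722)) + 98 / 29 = 933855356601955 / 167495857400242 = 5.58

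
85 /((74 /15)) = 1275 /74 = 17.23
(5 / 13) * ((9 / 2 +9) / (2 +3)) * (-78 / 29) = -81 / 29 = -2.79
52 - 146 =-94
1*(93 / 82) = 93 / 82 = 1.13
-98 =-98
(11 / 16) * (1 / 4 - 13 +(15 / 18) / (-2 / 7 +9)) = -101893 / 11712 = -8.70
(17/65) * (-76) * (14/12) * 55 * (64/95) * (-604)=101201408/195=518981.58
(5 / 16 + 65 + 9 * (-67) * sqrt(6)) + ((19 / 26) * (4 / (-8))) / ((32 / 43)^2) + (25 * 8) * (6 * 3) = 195135429 / 53248 - 603 * sqrt(6) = 2187.61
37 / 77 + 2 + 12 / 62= 2.67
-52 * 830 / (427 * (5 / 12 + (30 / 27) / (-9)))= -2796768 / 8113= -344.73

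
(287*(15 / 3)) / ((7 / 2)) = 410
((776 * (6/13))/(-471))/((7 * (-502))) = 776/3586037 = 0.00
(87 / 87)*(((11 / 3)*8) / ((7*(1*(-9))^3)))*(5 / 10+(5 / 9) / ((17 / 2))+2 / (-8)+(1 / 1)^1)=-2530 / 334611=-0.01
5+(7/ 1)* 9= 68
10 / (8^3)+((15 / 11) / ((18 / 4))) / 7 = 0.06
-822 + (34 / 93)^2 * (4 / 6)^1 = -21326122 / 25947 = -821.91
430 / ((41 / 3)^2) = 3870 / 1681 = 2.30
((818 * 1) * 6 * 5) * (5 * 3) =368100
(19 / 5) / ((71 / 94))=1786 / 355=5.03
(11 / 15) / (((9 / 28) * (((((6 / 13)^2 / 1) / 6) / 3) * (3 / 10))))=52052 / 81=642.62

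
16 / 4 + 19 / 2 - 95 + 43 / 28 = -79.96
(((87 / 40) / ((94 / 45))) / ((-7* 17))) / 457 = -783 / 40896016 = -0.00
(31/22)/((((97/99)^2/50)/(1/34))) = 690525/319906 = 2.16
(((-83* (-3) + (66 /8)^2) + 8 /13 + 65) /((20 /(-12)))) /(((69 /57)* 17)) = -4537029 /406640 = -11.16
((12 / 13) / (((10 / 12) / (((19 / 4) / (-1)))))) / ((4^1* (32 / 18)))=-0.74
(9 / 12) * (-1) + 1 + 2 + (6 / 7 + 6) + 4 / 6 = 821 / 84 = 9.77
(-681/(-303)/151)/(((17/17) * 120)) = 227/1830120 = 0.00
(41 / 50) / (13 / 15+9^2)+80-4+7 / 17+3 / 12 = 16006001 / 208760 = 76.67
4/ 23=0.17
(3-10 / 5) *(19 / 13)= 19 / 13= 1.46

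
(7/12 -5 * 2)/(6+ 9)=-113/180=-0.63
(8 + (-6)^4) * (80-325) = -319480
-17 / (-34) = 1 / 2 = 0.50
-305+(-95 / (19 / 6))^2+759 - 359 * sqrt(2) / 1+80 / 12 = 4082 / 3 - 359 * sqrt(2) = 852.96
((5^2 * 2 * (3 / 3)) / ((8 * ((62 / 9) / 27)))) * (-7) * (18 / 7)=-440.93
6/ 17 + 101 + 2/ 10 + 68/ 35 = 12316/ 119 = 103.50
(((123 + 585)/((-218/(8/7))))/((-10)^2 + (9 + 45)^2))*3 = -1062/287651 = -0.00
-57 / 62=-0.92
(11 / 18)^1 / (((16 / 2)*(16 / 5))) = 55 / 2304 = 0.02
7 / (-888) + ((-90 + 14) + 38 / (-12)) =-70307 / 888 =-79.17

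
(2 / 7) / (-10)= -1 / 35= -0.03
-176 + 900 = 724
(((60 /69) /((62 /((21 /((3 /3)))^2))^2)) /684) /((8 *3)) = 36015 /13438624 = 0.00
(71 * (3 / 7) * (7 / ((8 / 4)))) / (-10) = -213 / 20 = -10.65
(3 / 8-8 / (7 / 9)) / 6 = -185 / 112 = -1.65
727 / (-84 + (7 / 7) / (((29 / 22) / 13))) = -21083 / 2150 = -9.81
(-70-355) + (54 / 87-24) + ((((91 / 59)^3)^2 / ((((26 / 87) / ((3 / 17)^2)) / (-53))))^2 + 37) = 88206676908679927890199095314101 / 17237640317978945397407688116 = 5117.10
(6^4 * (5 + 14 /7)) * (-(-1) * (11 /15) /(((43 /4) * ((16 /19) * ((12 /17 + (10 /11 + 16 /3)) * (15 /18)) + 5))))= 62.66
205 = 205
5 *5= 25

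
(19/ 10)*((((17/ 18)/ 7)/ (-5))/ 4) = -323/ 25200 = -0.01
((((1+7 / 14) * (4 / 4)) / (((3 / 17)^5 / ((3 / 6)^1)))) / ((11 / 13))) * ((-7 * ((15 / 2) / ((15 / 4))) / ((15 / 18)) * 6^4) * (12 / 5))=-74423224512 / 275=-270629907.32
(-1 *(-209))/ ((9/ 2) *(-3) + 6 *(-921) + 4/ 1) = -418/ 11071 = -0.04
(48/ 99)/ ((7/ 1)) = 16/ 231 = 0.07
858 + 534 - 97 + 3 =1298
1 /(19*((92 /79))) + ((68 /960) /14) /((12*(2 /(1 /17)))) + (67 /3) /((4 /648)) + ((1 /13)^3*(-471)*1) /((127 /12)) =35574376035122663 /9832540273920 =3618.02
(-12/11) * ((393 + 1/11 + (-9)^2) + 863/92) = -1467819/2783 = -527.42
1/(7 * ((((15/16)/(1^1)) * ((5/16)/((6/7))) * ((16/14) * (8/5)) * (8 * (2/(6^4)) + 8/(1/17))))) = 648/385595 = 0.00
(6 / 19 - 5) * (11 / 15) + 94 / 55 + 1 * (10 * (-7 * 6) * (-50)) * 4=263334589 / 3135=83998.27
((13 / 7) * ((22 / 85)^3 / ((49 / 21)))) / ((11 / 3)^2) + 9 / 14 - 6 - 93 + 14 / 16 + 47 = -12152672521 / 240737000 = -50.48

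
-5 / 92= -0.05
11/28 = 0.39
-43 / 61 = -0.70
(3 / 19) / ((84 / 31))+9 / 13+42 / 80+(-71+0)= -4822141 / 69160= -69.72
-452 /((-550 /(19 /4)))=2147 /550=3.90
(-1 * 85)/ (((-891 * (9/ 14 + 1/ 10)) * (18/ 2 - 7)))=0.06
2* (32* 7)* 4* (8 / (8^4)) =7 / 2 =3.50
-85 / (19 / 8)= -680 / 19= -35.79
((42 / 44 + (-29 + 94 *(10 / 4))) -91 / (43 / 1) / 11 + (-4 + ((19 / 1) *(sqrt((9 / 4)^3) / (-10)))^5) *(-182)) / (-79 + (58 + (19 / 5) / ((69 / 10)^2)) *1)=-7284390372140790063339 / 77187109683200000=-94373.15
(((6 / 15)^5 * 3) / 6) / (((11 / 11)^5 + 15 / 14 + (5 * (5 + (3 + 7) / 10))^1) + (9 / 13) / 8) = 11648 / 73159375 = 0.00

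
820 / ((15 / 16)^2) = 932.98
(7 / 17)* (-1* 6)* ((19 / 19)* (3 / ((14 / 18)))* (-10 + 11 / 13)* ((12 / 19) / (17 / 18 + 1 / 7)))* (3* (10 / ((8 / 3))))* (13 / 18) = 1071630 / 2603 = 411.69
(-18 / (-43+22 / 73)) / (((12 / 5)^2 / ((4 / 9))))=1825 / 56106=0.03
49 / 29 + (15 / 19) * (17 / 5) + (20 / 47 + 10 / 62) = 3982475 / 802807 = 4.96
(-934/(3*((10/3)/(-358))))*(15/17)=501558/17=29503.41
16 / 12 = 1.33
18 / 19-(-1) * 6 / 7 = 240 / 133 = 1.80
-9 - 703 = -712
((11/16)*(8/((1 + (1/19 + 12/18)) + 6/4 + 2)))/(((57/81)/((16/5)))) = 14256/2975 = 4.79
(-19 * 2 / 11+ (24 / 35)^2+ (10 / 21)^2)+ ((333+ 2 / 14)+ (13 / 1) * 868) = 1408534574 / 121275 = 11614.39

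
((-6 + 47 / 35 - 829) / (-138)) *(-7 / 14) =-4863 / 1610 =-3.02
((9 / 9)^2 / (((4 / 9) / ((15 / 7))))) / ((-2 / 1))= -135 / 56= -2.41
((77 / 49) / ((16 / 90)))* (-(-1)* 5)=2475 / 56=44.20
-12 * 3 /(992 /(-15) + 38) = 270 /211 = 1.28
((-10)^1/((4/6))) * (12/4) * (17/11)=-765/11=-69.55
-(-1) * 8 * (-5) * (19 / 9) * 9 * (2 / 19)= -80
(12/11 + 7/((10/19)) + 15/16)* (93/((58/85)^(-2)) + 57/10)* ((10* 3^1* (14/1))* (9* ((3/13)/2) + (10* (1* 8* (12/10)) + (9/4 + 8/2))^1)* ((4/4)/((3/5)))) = 359094313633377/6612320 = 54306856.54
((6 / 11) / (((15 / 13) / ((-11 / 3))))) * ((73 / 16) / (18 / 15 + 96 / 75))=-4745 / 1488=-3.19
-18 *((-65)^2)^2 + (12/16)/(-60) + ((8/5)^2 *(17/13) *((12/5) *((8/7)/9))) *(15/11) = -128653023947949/400400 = -321311248.62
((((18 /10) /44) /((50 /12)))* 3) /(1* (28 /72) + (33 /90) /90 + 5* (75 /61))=266814 /59247155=0.00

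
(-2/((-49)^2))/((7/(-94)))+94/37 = 1586814/621859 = 2.55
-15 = -15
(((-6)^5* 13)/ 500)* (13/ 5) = -328536/ 625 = -525.66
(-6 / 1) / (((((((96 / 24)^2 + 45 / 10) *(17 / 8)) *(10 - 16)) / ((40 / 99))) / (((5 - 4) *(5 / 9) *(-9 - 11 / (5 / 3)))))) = -16640 / 207009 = -0.08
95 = 95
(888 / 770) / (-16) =-111 / 1540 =-0.07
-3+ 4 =1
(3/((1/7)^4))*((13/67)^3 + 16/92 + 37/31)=2123519210358/214444019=9902.44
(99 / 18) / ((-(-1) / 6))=33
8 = 8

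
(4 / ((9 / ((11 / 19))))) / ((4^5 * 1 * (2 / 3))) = 11 / 29184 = 0.00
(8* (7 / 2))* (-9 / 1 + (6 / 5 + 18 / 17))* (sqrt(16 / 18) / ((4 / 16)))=-42784* sqrt(2) / 85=-711.83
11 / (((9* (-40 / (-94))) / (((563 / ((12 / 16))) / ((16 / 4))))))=539.02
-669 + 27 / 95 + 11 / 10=-126847 / 190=-667.62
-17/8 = -2.12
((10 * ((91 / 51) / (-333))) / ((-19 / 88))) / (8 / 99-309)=-0.00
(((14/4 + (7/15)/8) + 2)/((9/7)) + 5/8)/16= 0.31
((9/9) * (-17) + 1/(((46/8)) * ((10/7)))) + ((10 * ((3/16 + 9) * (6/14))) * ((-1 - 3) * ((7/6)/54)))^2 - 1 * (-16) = 6379291/596160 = 10.70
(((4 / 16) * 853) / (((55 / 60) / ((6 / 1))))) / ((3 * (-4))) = -2559 / 22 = -116.32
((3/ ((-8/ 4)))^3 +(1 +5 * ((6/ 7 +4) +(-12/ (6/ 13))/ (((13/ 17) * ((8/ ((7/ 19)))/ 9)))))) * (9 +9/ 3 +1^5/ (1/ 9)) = -154971/ 152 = -1019.55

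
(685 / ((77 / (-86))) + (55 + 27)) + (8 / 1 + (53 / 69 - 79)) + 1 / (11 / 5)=-3999851 / 5313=-752.84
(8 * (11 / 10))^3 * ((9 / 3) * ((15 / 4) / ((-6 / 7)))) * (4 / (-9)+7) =-4397624 / 75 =-58634.99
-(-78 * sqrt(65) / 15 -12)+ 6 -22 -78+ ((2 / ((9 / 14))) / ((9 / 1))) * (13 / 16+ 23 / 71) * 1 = -1877291 / 23004+ 26 * sqrt(65) / 5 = -39.68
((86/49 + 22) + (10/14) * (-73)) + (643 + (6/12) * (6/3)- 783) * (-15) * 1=2056.61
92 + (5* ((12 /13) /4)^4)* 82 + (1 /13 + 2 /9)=24024293 /257049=93.46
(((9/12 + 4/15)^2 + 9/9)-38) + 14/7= -122279/3600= -33.97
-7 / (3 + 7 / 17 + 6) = -0.74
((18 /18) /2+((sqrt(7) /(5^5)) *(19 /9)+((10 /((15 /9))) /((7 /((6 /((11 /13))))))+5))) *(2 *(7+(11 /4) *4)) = 76 *sqrt(7) /3125+32094 /77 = 416.87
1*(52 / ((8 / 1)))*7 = 91 / 2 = 45.50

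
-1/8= -0.12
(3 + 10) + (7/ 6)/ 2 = 163/ 12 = 13.58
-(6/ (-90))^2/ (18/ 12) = -2/ 675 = -0.00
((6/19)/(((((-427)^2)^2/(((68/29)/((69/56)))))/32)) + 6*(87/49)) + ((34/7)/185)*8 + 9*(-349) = -34852020088952290181/11134343704620815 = -3130.14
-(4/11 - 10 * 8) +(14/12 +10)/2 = 11249/132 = 85.22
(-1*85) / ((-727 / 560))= 47600 / 727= 65.47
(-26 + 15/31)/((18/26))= -10283/279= -36.86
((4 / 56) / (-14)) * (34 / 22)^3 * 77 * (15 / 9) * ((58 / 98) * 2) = -712385 / 249018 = -2.86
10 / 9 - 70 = -620 / 9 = -68.89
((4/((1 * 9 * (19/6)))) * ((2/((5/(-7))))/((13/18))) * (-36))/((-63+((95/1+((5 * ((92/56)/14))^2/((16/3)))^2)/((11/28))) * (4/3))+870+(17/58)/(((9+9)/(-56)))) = 234288620040093696/13497649363149276845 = 0.02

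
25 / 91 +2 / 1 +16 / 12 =985 / 273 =3.61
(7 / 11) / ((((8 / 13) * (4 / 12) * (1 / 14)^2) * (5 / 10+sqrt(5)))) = -13377 / 209+26754 * sqrt(5) / 209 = 222.23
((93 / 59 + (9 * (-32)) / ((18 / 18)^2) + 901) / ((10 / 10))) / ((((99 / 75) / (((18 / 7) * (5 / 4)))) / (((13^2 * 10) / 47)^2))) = 2773987125000 / 1433641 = 1934924.52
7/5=1.40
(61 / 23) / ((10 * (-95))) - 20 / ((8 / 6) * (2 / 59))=-442.50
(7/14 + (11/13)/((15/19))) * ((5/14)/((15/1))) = 613/16380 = 0.04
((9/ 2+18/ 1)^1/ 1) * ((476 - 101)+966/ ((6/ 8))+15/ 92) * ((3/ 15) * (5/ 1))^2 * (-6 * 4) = -20656485/ 23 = -898108.04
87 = 87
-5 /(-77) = 5 /77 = 0.06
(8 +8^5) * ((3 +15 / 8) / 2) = 79891.50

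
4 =4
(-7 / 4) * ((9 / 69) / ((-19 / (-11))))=-231 / 1748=-0.13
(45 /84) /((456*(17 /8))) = 5 /9044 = 0.00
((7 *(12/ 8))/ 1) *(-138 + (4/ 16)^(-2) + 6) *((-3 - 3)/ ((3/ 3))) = 7308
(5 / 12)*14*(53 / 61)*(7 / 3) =12985 / 1098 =11.83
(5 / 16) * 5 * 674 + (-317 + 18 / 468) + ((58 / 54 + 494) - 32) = 3367459 / 2808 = 1199.24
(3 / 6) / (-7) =-1 / 14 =-0.07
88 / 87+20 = 1828 / 87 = 21.01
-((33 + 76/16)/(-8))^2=-22.27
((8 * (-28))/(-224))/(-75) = -1/75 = -0.01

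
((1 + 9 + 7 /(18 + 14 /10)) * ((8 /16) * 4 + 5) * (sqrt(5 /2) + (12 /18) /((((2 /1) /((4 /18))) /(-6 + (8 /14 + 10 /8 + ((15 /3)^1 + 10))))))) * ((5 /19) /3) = 169175 /33174 + 11725 * sqrt(10) /3686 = 15.16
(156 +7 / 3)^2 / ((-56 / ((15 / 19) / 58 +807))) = -502894375 / 1392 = -361274.69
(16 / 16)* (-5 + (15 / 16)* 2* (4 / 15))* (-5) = 45 / 2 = 22.50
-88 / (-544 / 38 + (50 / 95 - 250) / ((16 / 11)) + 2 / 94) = 314336 / 663705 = 0.47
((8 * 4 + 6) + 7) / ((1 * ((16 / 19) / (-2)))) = -855 / 8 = -106.88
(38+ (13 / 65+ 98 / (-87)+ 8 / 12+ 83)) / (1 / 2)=105044 / 435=241.48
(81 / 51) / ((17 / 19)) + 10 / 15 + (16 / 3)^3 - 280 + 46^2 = 15529105 / 7803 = 1990.15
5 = 5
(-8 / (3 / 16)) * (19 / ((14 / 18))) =-7296 / 7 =-1042.29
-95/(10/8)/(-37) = 76/37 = 2.05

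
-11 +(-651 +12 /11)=-660.91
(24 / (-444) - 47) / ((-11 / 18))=31338 / 407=77.00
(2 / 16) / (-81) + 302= 195695 / 648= 302.00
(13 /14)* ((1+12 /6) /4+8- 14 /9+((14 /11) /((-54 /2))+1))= 125827 /16632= 7.57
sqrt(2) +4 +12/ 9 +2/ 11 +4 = sqrt(2) +314/ 33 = 10.93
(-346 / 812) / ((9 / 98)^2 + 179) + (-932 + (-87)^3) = -32877261655833 / 49856713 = -659435.00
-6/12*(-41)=20.50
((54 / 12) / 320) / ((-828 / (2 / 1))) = -1 / 29440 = -0.00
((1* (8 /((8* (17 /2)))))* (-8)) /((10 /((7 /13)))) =-56 /1105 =-0.05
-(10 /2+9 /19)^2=-10816 /361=-29.96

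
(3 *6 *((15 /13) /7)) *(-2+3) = 2.97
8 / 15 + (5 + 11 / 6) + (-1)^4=251 / 30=8.37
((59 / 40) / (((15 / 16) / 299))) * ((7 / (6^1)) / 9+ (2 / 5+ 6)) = 31101083 / 10125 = 3071.71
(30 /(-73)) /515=-6 /7519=-0.00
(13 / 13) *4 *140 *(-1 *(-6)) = 3360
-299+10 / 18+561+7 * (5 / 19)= 45212 / 171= 264.40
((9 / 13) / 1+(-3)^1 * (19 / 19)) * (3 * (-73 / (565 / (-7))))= -9198 / 1469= -6.26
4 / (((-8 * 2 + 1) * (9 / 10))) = -8 / 27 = -0.30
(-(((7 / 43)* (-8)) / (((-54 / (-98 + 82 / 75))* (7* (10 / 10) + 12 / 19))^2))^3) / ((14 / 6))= 2718298744602312571208157022158848 / 16984090321037716126624179840087890625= 0.00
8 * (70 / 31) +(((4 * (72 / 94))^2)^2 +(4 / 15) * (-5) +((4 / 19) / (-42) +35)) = 2813489460435 / 20118924763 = 139.84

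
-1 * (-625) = 625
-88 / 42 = -2.10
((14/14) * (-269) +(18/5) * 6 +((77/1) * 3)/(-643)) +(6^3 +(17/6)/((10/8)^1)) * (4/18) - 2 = -17469988/86805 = -201.26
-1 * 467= -467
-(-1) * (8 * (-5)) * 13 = -520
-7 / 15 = -0.47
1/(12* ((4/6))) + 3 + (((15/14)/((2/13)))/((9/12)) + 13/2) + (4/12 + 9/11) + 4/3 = 39539/1848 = 21.40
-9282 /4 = -4641 /2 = -2320.50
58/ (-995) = -58/ 995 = -0.06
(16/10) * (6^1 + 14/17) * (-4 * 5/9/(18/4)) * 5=-26.96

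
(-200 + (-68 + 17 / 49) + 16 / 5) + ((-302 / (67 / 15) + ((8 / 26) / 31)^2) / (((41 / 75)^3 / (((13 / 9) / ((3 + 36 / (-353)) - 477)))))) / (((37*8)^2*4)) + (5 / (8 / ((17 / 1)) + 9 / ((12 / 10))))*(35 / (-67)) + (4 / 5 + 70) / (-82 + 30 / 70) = -5679510949922872509096561598711 / 21379780227995072154012035840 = -265.65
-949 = -949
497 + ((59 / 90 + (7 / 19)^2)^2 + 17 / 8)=1055074705187 / 2111200200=499.75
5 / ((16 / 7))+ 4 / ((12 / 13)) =313 / 48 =6.52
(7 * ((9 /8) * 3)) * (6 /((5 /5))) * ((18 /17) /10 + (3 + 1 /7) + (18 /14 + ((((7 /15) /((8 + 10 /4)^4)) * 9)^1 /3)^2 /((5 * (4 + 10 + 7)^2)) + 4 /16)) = 13843571771065133 /20412336798000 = 678.20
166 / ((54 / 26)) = 2158 / 27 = 79.93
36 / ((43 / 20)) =720 / 43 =16.74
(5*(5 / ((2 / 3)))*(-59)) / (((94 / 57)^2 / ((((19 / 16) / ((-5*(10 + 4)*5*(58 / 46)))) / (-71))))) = -251306901 / 8150609152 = -0.03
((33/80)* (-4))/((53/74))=-1221/530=-2.30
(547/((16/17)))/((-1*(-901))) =547/848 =0.65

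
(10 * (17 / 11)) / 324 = 85 / 1782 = 0.05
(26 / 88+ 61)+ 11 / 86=116213 / 1892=61.42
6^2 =36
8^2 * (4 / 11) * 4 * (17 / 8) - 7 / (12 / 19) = 24649 / 132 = 186.73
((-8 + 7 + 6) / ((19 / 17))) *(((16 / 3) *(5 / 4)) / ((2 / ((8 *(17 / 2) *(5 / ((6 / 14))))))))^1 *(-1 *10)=-20230000 / 171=-118304.09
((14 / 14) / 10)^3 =1 / 1000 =0.00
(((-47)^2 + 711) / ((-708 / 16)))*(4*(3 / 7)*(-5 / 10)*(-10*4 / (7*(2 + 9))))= -934400 / 31801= -29.38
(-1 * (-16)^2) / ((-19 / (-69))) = -17664 / 19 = -929.68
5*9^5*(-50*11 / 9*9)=-162384750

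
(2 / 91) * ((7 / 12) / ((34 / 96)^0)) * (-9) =-3 / 26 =-0.12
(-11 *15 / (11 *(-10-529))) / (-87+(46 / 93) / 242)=-15345 / 47970412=-0.00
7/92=0.08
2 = 2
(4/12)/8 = 1/24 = 0.04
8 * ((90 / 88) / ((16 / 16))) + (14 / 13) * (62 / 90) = 57424 / 6435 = 8.92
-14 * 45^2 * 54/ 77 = -218700/ 11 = -19881.82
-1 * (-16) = 16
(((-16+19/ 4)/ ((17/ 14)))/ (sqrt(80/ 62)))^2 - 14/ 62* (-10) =19718405/ 286688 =68.78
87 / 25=3.48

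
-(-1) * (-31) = -31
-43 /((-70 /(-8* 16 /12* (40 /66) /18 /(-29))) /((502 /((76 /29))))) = 172688 /118503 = 1.46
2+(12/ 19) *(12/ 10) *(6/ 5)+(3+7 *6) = 22757/ 475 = 47.91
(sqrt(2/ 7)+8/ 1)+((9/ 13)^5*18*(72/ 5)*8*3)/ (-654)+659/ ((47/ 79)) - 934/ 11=sqrt(14)/ 7+107678373950393/ 104617372145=1029.79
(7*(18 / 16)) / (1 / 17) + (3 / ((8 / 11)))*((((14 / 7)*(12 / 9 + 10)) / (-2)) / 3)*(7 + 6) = -1649 / 24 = -68.71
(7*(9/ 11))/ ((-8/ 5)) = -315/ 88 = -3.58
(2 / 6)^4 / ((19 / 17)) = 17 / 1539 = 0.01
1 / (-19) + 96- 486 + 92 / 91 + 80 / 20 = -665737 / 1729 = -385.04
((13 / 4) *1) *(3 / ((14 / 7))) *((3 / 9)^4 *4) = 13 / 54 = 0.24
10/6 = 5/3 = 1.67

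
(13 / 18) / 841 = 13 / 15138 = 0.00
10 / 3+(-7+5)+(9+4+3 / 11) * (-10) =-4336 / 33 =-131.39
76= 76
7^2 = 49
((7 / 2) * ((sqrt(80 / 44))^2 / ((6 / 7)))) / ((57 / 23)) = 5635 / 1881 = 3.00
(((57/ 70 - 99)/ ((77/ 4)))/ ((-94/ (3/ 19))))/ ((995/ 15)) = 0.00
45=45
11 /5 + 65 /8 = 413 /40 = 10.32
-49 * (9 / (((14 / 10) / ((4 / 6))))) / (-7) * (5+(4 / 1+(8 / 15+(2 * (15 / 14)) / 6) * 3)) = 2451 / 7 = 350.14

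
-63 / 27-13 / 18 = -55 / 18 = -3.06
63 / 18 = 7 / 2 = 3.50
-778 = -778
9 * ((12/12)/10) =9/10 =0.90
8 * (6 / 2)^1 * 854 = 20496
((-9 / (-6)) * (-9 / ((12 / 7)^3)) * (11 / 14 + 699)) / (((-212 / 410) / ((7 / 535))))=137775211 / 2903552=47.45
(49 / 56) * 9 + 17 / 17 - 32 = -185 / 8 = -23.12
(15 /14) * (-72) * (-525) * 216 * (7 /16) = 3827250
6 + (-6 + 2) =2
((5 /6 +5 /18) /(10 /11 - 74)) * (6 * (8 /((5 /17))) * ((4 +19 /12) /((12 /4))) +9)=-51601 /10854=-4.75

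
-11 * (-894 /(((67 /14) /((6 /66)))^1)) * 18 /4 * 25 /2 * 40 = 28161000 /67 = 420313.43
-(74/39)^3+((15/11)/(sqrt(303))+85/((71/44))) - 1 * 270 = -944063074/4211649+5 * sqrt(303)/1111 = -224.08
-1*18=-18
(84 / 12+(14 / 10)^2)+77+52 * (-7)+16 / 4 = -6851 / 25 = -274.04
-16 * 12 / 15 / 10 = -32 / 25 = -1.28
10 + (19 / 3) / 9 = 289 / 27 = 10.70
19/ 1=19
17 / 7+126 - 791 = -4638 / 7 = -662.57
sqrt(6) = 2.45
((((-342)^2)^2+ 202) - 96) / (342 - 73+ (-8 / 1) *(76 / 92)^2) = 51910693.02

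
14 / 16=7 / 8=0.88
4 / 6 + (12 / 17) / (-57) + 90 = 87844 / 969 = 90.65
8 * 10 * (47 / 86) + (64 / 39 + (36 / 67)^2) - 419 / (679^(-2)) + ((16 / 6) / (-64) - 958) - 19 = -11633980203282695 / 60224424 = -193177110.39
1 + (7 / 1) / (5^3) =132 / 125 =1.06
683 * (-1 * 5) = -3415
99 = 99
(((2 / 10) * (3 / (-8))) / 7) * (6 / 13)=-9 / 1820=-0.00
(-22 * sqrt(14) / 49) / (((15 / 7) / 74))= -1628 * sqrt(14) / 105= -58.01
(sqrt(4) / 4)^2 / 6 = 1 / 24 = 0.04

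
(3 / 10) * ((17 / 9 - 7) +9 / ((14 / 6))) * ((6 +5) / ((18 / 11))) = -9559 / 3780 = -2.53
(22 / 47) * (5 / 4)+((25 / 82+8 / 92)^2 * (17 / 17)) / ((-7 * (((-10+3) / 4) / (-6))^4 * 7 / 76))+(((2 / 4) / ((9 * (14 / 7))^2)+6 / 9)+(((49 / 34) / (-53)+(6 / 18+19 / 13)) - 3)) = -1227301477913287682329 / 37320945061065047928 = -32.89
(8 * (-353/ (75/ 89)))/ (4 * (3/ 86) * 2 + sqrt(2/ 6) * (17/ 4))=2075030016/ 13186225 - 31600977952 * sqrt(3)/ 39558675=-1226.26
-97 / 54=-1.80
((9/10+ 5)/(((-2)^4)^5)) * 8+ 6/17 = 7865323/22282240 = 0.35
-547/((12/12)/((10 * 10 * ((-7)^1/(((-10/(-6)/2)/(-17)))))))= -7811160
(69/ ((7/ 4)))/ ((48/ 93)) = 76.39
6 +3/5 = 33/5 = 6.60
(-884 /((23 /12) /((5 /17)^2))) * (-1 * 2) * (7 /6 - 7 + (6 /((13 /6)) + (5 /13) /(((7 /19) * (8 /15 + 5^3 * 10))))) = -6274716800 /25670323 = -244.43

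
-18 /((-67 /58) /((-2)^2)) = 62.33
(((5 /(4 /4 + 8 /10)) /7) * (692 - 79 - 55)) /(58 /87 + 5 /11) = 51150 /259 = 197.49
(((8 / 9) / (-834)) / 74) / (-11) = 2 / 1527471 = 0.00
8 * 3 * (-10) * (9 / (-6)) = 360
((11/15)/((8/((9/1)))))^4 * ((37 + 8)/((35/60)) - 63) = 117406179/17920000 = 6.55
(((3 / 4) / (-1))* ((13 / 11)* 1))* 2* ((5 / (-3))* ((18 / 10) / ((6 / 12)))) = 117 / 11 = 10.64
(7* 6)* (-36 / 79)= -1512 / 79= -19.14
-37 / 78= -0.47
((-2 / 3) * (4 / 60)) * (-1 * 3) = 2 / 15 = 0.13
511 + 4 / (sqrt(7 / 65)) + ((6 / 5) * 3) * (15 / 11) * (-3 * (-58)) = 4 * sqrt(455) / 7 + 15017 / 11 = 1377.37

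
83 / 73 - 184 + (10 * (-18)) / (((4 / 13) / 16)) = -9542.86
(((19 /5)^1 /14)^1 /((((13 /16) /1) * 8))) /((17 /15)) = 57 /1547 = 0.04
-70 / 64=-35 / 32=-1.09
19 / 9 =2.11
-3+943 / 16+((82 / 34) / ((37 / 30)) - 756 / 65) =30262891 / 654160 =46.26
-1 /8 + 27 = 215 /8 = 26.88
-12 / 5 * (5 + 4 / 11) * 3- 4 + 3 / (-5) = -2377 / 55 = -43.22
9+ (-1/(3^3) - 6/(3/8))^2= 194050/729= 266.19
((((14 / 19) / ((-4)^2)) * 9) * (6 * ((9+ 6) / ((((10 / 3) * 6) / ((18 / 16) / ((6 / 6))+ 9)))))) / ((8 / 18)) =413343 / 9728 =42.49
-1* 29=-29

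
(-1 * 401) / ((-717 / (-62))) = -24862 / 717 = -34.68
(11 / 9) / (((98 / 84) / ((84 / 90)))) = 44 / 45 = 0.98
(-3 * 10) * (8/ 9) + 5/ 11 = -865/ 33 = -26.21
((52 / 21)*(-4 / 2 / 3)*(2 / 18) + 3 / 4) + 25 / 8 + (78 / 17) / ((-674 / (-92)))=112207273 / 25986744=4.32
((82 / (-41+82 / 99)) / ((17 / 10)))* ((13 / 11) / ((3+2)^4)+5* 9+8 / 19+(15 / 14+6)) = -1727983494 / 27414625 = -63.03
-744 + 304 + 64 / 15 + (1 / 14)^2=-1281041 / 2940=-435.73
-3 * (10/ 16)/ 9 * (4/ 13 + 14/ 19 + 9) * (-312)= 652.89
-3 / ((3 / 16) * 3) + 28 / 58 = -422 / 87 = -4.85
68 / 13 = 5.23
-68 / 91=-0.75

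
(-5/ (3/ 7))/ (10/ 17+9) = -595/ 489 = -1.22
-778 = -778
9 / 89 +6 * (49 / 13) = 26283 / 1157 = 22.72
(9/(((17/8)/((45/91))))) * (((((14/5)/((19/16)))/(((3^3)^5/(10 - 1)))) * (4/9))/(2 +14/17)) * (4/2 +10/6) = 704/393797781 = 0.00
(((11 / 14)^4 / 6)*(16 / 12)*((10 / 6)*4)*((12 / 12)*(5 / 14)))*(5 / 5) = 366025 / 1815156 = 0.20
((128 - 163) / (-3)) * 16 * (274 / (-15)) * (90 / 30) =-30688 / 3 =-10229.33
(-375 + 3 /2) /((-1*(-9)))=-83 /2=-41.50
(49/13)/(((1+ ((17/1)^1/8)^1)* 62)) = 196/10075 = 0.02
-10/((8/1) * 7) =-5/28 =-0.18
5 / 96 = 0.05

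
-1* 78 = -78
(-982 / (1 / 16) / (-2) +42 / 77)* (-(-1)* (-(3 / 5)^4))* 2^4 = -112002912 / 6875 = -16291.33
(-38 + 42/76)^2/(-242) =-2024929/349448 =-5.79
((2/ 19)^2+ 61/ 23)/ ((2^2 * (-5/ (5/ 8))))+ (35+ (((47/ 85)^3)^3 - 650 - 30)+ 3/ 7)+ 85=-241084760636696661892956051/ 430777873117633562500000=-559.65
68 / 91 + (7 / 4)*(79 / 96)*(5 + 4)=159673 / 11648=13.71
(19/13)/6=19/78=0.24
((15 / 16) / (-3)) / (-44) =5 / 704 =0.01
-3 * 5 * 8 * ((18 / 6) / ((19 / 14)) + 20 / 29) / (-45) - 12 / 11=120788 / 18183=6.64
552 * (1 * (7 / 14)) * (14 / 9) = 1288 / 3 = 429.33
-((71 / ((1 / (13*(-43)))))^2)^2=-2481307718117991841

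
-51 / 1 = -51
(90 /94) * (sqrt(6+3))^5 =10935 /47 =232.66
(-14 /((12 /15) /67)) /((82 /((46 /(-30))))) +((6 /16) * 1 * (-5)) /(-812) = 17519933 /799008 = 21.93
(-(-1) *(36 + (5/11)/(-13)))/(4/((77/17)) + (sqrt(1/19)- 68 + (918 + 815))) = 87741169187/4064128667586- 2772077 *sqrt(19)/4064128667586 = 0.02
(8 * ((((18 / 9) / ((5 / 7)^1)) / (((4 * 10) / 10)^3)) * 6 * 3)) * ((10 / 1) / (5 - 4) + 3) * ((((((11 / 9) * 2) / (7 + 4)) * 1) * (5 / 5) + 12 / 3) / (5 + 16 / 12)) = 273 / 5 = 54.60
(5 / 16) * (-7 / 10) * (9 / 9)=-7 / 32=-0.22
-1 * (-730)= 730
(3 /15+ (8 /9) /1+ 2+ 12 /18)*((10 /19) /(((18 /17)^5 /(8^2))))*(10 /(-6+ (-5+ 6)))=-190.11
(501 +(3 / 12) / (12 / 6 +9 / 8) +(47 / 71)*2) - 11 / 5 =887862 / 1775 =500.20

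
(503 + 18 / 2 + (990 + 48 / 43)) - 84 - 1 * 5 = 60807 / 43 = 1414.12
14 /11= 1.27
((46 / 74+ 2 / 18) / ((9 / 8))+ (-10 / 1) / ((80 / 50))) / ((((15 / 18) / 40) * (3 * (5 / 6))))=-107.49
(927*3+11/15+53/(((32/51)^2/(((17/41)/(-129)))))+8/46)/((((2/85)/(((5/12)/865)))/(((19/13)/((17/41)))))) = 32915469505739/163990315008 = 200.72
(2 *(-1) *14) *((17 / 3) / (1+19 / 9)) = -51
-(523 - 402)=-121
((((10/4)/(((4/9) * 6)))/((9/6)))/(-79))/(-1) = 5/632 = 0.01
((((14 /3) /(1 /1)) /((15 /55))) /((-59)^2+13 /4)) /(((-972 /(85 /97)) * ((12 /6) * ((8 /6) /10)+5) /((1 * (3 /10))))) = -85 /337041729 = -0.00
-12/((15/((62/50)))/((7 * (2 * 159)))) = -276024/125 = -2208.19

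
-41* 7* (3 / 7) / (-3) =41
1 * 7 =7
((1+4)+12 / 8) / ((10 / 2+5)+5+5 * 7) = 13 / 100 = 0.13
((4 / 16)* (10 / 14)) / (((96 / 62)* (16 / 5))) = 775 / 21504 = 0.04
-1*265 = -265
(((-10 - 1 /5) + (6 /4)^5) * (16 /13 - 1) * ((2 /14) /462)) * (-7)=0.00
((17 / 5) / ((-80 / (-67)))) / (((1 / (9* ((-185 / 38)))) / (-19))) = 379287 / 160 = 2370.54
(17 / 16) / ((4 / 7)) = 119 / 64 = 1.86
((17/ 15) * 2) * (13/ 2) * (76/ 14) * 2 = 16796/ 105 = 159.96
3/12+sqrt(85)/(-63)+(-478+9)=-1875/4 - sqrt(85)/63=-468.90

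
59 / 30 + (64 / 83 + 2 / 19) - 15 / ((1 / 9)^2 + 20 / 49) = -2592115343 / 78960390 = -32.83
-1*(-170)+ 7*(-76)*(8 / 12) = -554 / 3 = -184.67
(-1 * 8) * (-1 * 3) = 24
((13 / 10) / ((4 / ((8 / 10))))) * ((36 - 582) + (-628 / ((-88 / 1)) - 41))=-165841 / 1100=-150.76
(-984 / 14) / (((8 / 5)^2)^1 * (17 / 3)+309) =-36900 / 169841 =-0.22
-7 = -7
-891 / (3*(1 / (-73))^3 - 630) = 115538049 / 81693571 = 1.41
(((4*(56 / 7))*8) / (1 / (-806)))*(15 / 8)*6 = -2321280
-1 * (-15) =15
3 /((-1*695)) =-3 /695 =-0.00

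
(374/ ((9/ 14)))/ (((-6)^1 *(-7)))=374/ 27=13.85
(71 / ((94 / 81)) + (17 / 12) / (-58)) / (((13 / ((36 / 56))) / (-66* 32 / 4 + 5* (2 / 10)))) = -1593.76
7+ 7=14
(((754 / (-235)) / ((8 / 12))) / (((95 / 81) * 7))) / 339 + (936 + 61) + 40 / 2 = 17959248738 / 17659075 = 1017.00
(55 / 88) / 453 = 5 / 3624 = 0.00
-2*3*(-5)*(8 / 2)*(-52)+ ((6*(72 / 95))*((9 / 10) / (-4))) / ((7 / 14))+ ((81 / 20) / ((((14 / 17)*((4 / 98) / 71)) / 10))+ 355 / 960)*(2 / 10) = 991093441 / 91200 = 10867.25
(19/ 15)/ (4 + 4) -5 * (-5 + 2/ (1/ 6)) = -4181/ 120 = -34.84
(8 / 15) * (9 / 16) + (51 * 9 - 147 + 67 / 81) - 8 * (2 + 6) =201793 / 810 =249.13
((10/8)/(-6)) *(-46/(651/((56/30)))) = 23/837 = 0.03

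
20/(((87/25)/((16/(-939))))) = -8000/81693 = -0.10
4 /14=2 /7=0.29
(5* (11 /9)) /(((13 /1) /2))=110 /117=0.94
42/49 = 6/7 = 0.86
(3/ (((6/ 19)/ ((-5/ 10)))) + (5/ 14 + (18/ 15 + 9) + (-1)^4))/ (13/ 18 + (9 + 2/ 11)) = 94347/ 137270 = 0.69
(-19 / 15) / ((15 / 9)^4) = -0.16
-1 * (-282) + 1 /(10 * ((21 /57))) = 19759 /70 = 282.27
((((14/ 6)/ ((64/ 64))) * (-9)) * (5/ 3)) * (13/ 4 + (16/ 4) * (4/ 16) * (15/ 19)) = -10745/ 76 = -141.38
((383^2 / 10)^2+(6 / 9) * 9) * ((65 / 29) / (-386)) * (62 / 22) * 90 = -7094960442297 / 22388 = -316909078.18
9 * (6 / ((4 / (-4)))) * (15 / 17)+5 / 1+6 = -623 / 17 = -36.65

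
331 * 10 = 3310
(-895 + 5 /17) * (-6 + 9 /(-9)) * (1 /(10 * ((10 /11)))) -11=115247 /170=677.92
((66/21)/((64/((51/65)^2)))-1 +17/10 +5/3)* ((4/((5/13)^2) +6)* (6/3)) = 401511107/2535000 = 158.39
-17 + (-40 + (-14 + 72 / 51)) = -1183 / 17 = -69.59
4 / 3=1.33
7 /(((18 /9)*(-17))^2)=7 /1156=0.01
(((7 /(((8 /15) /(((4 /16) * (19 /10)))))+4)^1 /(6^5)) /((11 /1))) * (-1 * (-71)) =46505 /5474304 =0.01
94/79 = 1.19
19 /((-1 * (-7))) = 19 /7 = 2.71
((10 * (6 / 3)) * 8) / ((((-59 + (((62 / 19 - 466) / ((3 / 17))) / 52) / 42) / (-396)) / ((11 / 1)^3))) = 774671040 / 553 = 1400851.79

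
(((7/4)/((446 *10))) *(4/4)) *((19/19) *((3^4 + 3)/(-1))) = -147/4460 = -0.03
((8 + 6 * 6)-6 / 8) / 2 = 173 / 8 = 21.62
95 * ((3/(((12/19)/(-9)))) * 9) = -36551.25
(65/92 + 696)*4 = 64097/23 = 2786.83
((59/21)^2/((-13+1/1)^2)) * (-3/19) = -3481/402192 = -0.01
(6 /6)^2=1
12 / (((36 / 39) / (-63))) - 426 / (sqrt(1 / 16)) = -2523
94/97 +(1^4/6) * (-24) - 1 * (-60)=5526/97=56.97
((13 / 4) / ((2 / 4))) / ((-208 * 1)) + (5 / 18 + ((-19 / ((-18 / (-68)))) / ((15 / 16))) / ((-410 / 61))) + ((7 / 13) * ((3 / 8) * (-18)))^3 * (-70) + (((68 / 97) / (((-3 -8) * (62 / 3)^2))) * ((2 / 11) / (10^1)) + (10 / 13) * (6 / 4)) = 3373.83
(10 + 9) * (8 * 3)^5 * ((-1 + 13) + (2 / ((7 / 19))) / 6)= 13666516992 / 7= 1952359570.29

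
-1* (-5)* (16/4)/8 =5/2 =2.50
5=5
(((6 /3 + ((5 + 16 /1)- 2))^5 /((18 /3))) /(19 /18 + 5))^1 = 12252303 /109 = 112406.45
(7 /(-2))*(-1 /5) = 7 /10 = 0.70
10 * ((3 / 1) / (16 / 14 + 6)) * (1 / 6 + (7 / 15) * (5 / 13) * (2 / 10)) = 553 / 650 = 0.85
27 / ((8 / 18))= 60.75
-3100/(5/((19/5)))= -2356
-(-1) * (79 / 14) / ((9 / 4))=2.51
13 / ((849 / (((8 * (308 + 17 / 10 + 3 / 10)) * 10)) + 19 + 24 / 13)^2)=1351242880000 / 45317629394569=0.03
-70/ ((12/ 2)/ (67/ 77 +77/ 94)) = -61135/ 3102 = -19.71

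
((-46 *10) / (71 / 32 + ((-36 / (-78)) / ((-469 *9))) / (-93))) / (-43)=25039647360 / 5193348091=4.82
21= 21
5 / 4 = 1.25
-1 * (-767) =767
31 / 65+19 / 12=1607 / 780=2.06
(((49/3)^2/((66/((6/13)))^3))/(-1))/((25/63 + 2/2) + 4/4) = -16807/441555257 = -0.00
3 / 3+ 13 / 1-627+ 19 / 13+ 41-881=-18870 / 13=-1451.54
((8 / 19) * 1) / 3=8 / 57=0.14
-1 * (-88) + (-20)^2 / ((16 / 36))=988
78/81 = 26/27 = 0.96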